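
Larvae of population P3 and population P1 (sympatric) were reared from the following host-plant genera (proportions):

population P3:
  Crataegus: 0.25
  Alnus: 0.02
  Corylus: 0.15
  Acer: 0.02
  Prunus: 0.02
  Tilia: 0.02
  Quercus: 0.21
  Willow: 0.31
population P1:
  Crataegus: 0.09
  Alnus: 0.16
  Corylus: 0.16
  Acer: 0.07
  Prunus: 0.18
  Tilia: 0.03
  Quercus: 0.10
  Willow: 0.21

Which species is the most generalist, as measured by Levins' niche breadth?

population P1

Σp_P3ᵢ² = 0.25² + 0.02² + 0.15² + 0.02² + 0.02² + 0.02² + 0.21² + 0.31² = 0.0625 + 0.0004 + 0.0225 + 0.0004 + 0.0004 + 0.0004 + 0.0441 + 0.0961 = 0.2268
B_P3 = 1 / 0.2268 = 4.4092
Σp_P1ᵢ² = 0.09² + 0.16² + 0.16² + 0.07² + 0.18² + 0.03² + 0.10² + 0.21² = 0.0081 + 0.0256 + 0.0256 + 0.0049 + 0.0324 + 0.0009 + 0.0100 + 0.0441 = 0.1516
B_P1 = 1 / 0.1516 = 6.5963
Highest B → broadest niche (most generalist): population P1 (B = 6.60).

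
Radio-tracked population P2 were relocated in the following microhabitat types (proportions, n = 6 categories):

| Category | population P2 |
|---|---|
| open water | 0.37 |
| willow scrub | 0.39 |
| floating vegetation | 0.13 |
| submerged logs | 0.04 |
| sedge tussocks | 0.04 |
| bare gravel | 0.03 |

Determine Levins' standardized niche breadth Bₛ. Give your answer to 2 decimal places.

Σpᵢ² = 0.37² + 0.39² + 0.13² + 0.04² + 0.04² + 0.03² = 0.1369 + 0.1521 + 0.0169 + 0.0016 + 0.0016 + 0.0009 = 0.3100
B = 1 / 0.3100 = 3.2258
Bₛ = (B − 1)/(n − 1) = (3.2258 − 1)/(6 − 1) = 2.2258/5 = 0.4452

0.45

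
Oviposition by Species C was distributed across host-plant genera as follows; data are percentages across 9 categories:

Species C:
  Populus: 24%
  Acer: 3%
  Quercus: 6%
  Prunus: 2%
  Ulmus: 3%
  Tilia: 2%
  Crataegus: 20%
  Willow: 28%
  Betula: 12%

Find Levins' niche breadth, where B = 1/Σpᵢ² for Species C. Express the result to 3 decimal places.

Convert percentages to proportions (divide by 100).
Σpᵢ² = 0.24² + 0.03² + 0.06² + 0.02² + 0.03² + 0.02² + 0.20² + 0.28² + 0.12² = 0.0576 + 0.0009 + 0.0036 + 0.0004 + 0.0009 + 0.0004 + 0.0400 + 0.0784 + 0.0144 = 0.1966
B = 1 / 0.1966 = 5.08647

5.086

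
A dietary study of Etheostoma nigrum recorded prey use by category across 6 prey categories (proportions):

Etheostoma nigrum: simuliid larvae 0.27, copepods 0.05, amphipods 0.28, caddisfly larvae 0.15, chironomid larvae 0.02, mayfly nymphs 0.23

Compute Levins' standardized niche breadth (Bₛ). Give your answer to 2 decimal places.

Σpᵢ² = 0.27² + 0.05² + 0.28² + 0.15² + 0.02² + 0.23² = 0.0729 + 0.0025 + 0.0784 + 0.0225 + 0.0004 + 0.0529 = 0.2296
B = 1 / 0.2296 = 4.3554
Bₛ = (B − 1)/(n − 1) = (4.3554 − 1)/(6 − 1) = 3.3554/5 = 0.6711

0.67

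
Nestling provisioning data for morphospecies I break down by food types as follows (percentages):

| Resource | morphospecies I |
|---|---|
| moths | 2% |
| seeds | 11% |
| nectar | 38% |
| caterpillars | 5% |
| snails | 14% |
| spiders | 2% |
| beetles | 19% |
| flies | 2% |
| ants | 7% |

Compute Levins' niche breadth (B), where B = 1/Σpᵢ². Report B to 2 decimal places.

4.53

Convert percentages to proportions (divide by 100).
Σpᵢ² = 0.02² + 0.11² + 0.38² + 0.05² + 0.14² + 0.02² + 0.19² + 0.02² + 0.07² = 0.0004 + 0.0121 + 0.1444 + 0.0025 + 0.0196 + 0.0004 + 0.0361 + 0.0004 + 0.0049 = 0.2208
B = 1 / 0.2208 = 4.5290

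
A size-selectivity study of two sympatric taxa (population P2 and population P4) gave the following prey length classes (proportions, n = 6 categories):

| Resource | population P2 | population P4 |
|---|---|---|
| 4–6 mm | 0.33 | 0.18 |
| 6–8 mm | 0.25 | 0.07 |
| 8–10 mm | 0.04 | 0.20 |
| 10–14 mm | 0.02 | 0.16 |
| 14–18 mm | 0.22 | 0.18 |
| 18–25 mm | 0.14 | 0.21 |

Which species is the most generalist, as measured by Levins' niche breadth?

Σp_P2ᵢ² = 0.33² + 0.25² + 0.04² + 0.02² + 0.22² + 0.14² = 0.1089 + 0.0625 + 0.0016 + 0.0004 + 0.0484 + 0.0196 = 0.2414
B_P2 = 1 / 0.2414 = 4.1425
Σp_P4ᵢ² = 0.18² + 0.07² + 0.20² + 0.16² + 0.18² + 0.21² = 0.0324 + 0.0049 + 0.0400 + 0.0256 + 0.0324 + 0.0441 = 0.1794
B_P4 = 1 / 0.1794 = 5.5741
Highest B → broadest niche (most generalist): population P4 (B = 5.57).

population P4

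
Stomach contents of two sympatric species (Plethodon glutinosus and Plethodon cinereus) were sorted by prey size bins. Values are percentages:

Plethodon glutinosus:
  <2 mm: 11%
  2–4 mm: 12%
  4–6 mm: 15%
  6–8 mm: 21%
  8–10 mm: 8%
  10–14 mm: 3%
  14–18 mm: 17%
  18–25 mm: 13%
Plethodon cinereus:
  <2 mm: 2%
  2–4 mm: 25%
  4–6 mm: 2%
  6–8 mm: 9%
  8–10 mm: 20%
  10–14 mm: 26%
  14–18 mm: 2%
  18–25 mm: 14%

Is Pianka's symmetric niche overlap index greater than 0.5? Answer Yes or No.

Yes

Convert percentages to proportions (divide by 100).
Σ p₁ᵢp₂ᵢ = 0.0022 + 0.0300 + 0.0030 + 0.0189 + 0.0160 + 0.0078 + 0.0034 + 0.0182 = 0.0995
Σp_1ᵢ² = 0.11² + 0.12² + 0.15² + 0.21² + 0.08² + 0.03² + 0.17² + 0.13² = 0.0121 + 0.0144 + 0.0225 + 0.0441 + 0.0064 + 0.0009 + 0.0289 + 0.0169 = 0.1462
Σp_2ᵢ² = 0.02² + 0.25² + 0.02² + 0.09² + 0.20² + 0.26² + 0.02² + 0.14² = 0.0004 + 0.0625 + 0.0004 + 0.0081 + 0.0400 + 0.0676 + 0.0004 + 0.0196 = 0.1990
O = 0.0995 / √(0.1462 × 0.1990) = 0.0995 / 0.17057 = 0.5833
O = 0.5833 > 0.5 → Yes.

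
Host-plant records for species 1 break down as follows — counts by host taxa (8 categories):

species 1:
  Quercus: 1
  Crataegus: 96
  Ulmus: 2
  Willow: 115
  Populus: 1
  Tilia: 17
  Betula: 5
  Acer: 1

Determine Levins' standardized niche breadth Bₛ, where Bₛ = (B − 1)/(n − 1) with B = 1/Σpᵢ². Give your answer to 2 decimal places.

Proportions for species 1 (n=238): 1/238=0.0042, 96/238=0.4034, 2/238=0.0084, 115/238=0.4832, 1/238=0.0042, 17/238=0.0714, 5/238=0.0210, 1/238=0.0042
Σpᵢ² = 0.0042² + 0.4034² + 0.0084² + 0.4832² + 0.0042² + 0.0714² + 0.0210² + 0.0042² = 0.000018 + 0.162732 + 0.000071 + 0.233482 + 0.000018 + 0.005098 + 0.000441 + 0.000018 = 0.401878
B = 1 / 0.401878 = 2.4883
Bₛ = (B − 1)/(n − 1) = (2.4883 − 1)/(8 − 1) = 1.4883/7 = 0.2126

0.21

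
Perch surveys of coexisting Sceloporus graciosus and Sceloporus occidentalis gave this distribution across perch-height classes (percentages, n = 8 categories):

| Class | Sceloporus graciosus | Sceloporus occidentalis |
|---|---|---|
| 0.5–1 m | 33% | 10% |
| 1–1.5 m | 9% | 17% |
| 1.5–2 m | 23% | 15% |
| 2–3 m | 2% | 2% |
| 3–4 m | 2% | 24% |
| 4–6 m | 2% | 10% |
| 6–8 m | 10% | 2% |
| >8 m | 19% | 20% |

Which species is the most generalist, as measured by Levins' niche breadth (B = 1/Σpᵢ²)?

Sceloporus occidentalis

Convert percentages to proportions (divide by 100).
Σp_gracᵢ² = 0.33² + 0.09² + 0.23² + 0.02² + 0.02² + 0.02² + 0.10² + 0.19² = 0.1089 + 0.0081 + 0.0529 + 0.0004 + 0.0004 + 0.0004 + 0.0100 + 0.0361 = 0.2172
B_grac = 1 / 0.2172 = 4.6041
Σp_occiᵢ² = 0.10² + 0.17² + 0.15² + 0.02² + 0.24² + 0.10² + 0.02² + 0.20² = 0.0100 + 0.0289 + 0.0225 + 0.0004 + 0.0576 + 0.0100 + 0.0004 + 0.0400 = 0.1698
B_occi = 1 / 0.1698 = 5.8893
Highest B → broadest niche (most generalist): Sceloporus occidentalis (B = 5.89).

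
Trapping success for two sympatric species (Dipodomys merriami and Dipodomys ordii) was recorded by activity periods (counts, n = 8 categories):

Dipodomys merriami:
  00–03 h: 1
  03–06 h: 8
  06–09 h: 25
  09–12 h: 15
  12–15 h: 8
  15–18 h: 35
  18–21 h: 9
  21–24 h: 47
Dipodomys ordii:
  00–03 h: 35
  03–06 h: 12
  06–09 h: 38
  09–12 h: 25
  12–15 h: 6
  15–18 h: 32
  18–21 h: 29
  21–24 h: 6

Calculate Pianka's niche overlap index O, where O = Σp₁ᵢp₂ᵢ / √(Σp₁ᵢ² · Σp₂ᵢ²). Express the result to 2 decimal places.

0.64

Proportions for Dipodomys merriami (n=148): 1/148=0.0068, 8/148=0.0541, 25/148=0.1689, 15/148=0.1014, 8/148=0.0541, 35/148=0.2365, 9/148=0.0608, 47/148=0.3176
Proportions for Dipodomys ordii (n=183): 35/183=0.1913, 12/183=0.0656, 38/183=0.2077, 25/183=0.1366, 6/183=0.0328, 32/183=0.1749, 29/183=0.1585, 6/183=0.0328
Σ p₁ᵢp₂ᵢ = 0.001301 + 0.003549 + 0.035081 + 0.013851 + 0.001774 + 0.041364 + 0.009637 + 0.010417 = 0.116974
Σp_1ᵢ² = 0.0068² + 0.0541² + 0.1689² + 0.1014² + 0.0541² + 0.2365² + 0.0608² + 0.3176² = 0.000046 + 0.002927 + 0.028527 + 0.010282 + 0.002927 + 0.055932 + 0.003697 + 0.100870 = 0.205208
Σp_2ᵢ² = 0.1913² + 0.0656² + 0.2077² + 0.1366² + 0.0328² + 0.1749² + 0.1585² + 0.0328² = 0.036596 + 0.004303 + 0.043139 + 0.018660 + 0.001076 + 0.030590 + 0.025122 + 0.001076 = 0.160562
O = 0.116974 / √(0.205208 × 0.160562) = 0.116974 / 0.1815175 = 0.6444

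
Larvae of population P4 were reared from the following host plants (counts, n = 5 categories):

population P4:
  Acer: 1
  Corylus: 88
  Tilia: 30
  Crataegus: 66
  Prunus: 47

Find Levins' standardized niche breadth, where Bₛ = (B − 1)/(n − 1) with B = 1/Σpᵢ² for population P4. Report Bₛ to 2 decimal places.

Proportions for population P4 (n=232): 1/232=0.0043, 88/232=0.3793, 30/232=0.1293, 66/232=0.2845, 47/232=0.2026
Σpᵢ² = 0.0043² + 0.3793² + 0.1293² + 0.2845² + 0.2026² = 0.000018 + 0.143868 + 0.016718 + 0.080940 + 0.041047 = 0.282591
B = 1 / 0.282591 = 3.5387
Bₛ = (B − 1)/(n − 1) = (3.5387 − 1)/(5 − 1) = 2.5387/4 = 0.6347

0.63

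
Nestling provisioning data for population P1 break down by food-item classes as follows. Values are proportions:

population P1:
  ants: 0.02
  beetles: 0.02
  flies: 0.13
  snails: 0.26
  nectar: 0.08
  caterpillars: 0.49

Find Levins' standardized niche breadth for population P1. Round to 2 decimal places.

0.40

Σpᵢ² = 0.02² + 0.02² + 0.13² + 0.26² + 0.08² + 0.49² = 0.0004 + 0.0004 + 0.0169 + 0.0676 + 0.0064 + 0.2401 = 0.3318
B = 1 / 0.3318 = 3.0139
Bₛ = (B − 1)/(n − 1) = (3.0139 − 1)/(6 − 1) = 2.0139/5 = 0.4028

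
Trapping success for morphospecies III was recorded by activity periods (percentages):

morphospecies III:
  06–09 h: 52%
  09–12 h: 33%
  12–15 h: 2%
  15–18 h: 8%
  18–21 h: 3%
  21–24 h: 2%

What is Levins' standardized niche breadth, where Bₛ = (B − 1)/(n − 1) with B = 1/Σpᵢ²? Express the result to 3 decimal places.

0.316

Convert percentages to proportions (divide by 100).
Σpᵢ² = 0.52² + 0.33² + 0.02² + 0.08² + 0.03² + 0.02² = 0.2704 + 0.1089 + 0.0004 + 0.0064 + 0.0009 + 0.0004 = 0.3874
B = 1 / 0.3874 = 2.58131
Bₛ = (B − 1)/(n − 1) = (2.58131 − 1)/(6 − 1) = 1.58131/5 = 0.31626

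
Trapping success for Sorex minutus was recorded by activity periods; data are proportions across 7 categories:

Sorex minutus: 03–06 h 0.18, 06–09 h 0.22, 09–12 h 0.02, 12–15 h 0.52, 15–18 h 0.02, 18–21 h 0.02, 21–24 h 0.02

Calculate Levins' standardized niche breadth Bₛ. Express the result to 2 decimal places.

Σpᵢ² = 0.18² + 0.22² + 0.02² + 0.52² + 0.02² + 0.02² + 0.02² = 0.0324 + 0.0484 + 0.0004 + 0.2704 + 0.0004 + 0.0004 + 0.0004 = 0.3528
B = 1 / 0.3528 = 2.8345
Bₛ = (B − 1)/(n − 1) = (2.8345 − 1)/(7 − 1) = 1.8345/6 = 0.3058

0.31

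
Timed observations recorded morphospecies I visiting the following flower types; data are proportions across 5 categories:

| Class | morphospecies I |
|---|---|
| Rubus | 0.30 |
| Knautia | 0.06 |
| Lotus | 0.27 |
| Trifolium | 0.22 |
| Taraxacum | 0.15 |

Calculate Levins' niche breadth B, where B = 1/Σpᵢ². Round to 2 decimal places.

4.21

Σpᵢ² = 0.30² + 0.06² + 0.27² + 0.22² + 0.15² = 0.0900 + 0.0036 + 0.0729 + 0.0484 + 0.0225 = 0.2374
B = 1 / 0.2374 = 4.2123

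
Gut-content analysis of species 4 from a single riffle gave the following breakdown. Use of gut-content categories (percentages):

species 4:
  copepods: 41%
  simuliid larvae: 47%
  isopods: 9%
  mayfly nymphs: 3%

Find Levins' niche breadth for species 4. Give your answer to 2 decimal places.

Convert percentages to proportions (divide by 100).
Σpᵢ² = 0.41² + 0.47² + 0.09² + 0.03² = 0.1681 + 0.2209 + 0.0081 + 0.0009 = 0.3980
B = 1 / 0.3980 = 2.5126

2.51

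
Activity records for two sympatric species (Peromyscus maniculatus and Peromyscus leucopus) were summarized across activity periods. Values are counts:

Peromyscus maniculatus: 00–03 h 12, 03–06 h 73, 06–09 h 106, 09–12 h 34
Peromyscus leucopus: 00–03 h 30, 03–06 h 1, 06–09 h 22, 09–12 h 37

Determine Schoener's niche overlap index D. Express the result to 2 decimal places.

0.46

Proportions for Peromyscus maniculatus (n=225): 12/225=0.0533, 73/225=0.3244, 106/225=0.4711, 34/225=0.1511
Proportions for Peromyscus leucopus (n=90): 30/90=0.3333, 1/90=0.0111, 22/90=0.2444, 37/90=0.4111
Σ|p₁ᵢ − p₂ᵢ| = 0.2800 + 0.3133 + 0.2267 + 0.2600 = 1.0800
D = 1 − ½ × 1.0800 = 1 − 0.54000 = 0.46000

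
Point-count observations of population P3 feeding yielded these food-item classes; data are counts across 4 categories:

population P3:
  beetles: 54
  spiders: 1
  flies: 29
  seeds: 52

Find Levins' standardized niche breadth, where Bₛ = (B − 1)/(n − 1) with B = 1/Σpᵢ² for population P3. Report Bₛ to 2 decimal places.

Proportions for population P3 (n=136): 54/136=0.3971, 1/136=0.0074, 29/136=0.2132, 52/136=0.3824
Σpᵢ² = 0.3971² + 0.0074² + 0.2132² + 0.3824² = 0.157688 + 0.000055 + 0.045454 + 0.146230 = 0.349427
B = 1 / 0.349427 = 2.8618
Bₛ = (B − 1)/(n − 1) = (2.8618 − 1)/(4 − 1) = 1.8618/3 = 0.6206

0.62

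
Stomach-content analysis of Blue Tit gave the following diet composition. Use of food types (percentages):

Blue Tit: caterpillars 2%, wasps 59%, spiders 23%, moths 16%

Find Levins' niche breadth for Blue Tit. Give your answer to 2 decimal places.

Convert percentages to proportions (divide by 100).
Σpᵢ² = 0.02² + 0.59² + 0.23² + 0.16² = 0.0004 + 0.3481 + 0.0529 + 0.0256 = 0.4270
B = 1 / 0.4270 = 2.3419

2.34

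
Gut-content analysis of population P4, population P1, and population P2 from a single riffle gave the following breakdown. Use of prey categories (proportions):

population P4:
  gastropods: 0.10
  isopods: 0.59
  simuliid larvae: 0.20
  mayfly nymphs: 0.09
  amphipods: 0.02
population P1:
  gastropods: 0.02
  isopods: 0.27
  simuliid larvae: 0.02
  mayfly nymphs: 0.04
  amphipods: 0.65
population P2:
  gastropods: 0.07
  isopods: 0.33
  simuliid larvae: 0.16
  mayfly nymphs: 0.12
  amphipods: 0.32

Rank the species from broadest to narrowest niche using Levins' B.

Σp_P4ᵢ² = 0.10² + 0.59² + 0.20² + 0.09² + 0.02² = 0.0100 + 0.3481 + 0.0400 + 0.0081 + 0.0004 = 0.4066
B_P4 = 1 / 0.4066 = 2.4594
Σp_P1ᵢ² = 0.02² + 0.27² + 0.02² + 0.04² + 0.65² = 0.0004 + 0.0729 + 0.0004 + 0.0016 + 0.4225 = 0.4978
B_P1 = 1 / 0.4978 = 2.0088
Σp_P2ᵢ² = 0.07² + 0.33² + 0.16² + 0.12² + 0.32² = 0.0049 + 0.1089 + 0.0256 + 0.0144 + 0.1024 = 0.2562
B_P2 = 1 / 0.2562 = 3.9032
Ranking by B (broadest → narrowest): population P2 (3.90) > population P4 (2.46) > population P1 (2.01)

population P2 > population P4 > population P1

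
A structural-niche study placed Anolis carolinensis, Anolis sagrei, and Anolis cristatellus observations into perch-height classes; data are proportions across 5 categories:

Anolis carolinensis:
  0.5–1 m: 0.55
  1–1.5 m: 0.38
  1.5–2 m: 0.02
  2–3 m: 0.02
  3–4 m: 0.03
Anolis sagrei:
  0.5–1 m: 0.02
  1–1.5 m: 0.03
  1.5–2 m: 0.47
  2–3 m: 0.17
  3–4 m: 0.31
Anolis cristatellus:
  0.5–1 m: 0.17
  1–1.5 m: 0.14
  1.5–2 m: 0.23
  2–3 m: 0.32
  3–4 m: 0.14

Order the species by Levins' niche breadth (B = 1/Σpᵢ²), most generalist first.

Anolis cristatellus > Anolis sagrei > Anolis carolinensis

Σp_caroᵢ² = 0.55² + 0.38² + 0.02² + 0.02² + 0.03² = 0.3025 + 0.1444 + 0.0004 + 0.0004 + 0.0009 = 0.4486
B_caro = 1 / 0.4486 = 2.2292
Σp_sagrᵢ² = 0.02² + 0.03² + 0.47² + 0.17² + 0.31² = 0.0004 + 0.0009 + 0.2209 + 0.0289 + 0.0961 = 0.3472
B_sagr = 1 / 0.3472 = 2.8802
Σp_crisᵢ² = 0.17² + 0.14² + 0.23² + 0.32² + 0.14² = 0.0289 + 0.0196 + 0.0529 + 0.1024 + 0.0196 = 0.2234
B_cris = 1 / 0.2234 = 4.4763
Ranking by B (broadest → narrowest): Anolis cristatellus (4.48) > Anolis sagrei (2.88) > Anolis carolinensis (2.23)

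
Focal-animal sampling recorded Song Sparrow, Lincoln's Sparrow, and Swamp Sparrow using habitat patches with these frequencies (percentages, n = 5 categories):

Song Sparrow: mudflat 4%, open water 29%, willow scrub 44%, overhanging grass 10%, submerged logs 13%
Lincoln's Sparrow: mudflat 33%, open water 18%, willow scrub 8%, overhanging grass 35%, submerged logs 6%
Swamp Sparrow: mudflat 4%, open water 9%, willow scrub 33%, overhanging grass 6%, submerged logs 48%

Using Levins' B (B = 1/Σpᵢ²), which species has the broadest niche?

Convert percentages to proportions (divide by 100).
Σp_Songᵢ² = 0.04² + 0.29² + 0.44² + 0.10² + 0.13² = 0.0016 + 0.0841 + 0.1936 + 0.0100 + 0.0169 = 0.3062
B_Song = 1 / 0.3062 = 3.2658
Σp_Lincᵢ² = 0.33² + 0.18² + 0.08² + 0.35² + 0.06² = 0.1089 + 0.0324 + 0.0064 + 0.1225 + 0.0036 = 0.2738
B_Linc = 1 / 0.2738 = 3.6523
Σp_Swamᵢ² = 0.04² + 0.09² + 0.33² + 0.06² + 0.48² = 0.0016 + 0.0081 + 0.1089 + 0.0036 + 0.2304 = 0.3526
B_Swam = 1 / 0.3526 = 2.8361
Highest B → broadest niche (most generalist): Lincoln's Sparrow (B = 3.65).

Lincoln's Sparrow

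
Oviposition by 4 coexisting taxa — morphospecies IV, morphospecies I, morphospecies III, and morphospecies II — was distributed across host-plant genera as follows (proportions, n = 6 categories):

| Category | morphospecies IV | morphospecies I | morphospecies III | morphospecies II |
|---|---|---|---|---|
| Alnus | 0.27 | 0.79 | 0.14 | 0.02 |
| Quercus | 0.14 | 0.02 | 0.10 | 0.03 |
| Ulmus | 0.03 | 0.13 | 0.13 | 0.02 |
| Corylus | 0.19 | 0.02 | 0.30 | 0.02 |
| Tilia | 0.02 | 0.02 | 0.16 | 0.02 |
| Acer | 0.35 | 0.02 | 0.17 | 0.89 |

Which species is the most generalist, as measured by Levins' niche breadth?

Σp_IVᵢ² = 0.27² + 0.14² + 0.03² + 0.19² + 0.02² + 0.35² = 0.0729 + 0.0196 + 0.0009 + 0.0361 + 0.0004 + 0.1225 = 0.2524
B_IV = 1 / 0.2524 = 3.9620
Σp_Iᵢ² = 0.79² + 0.02² + 0.13² + 0.02² + 0.02² + 0.02² = 0.6241 + 0.0004 + 0.0169 + 0.0004 + 0.0004 + 0.0004 = 0.6426
B_I = 1 / 0.6426 = 1.5562
Σp_IIIᵢ² = 0.14² + 0.10² + 0.13² + 0.30² + 0.16² + 0.17² = 0.0196 + 0.0100 + 0.0169 + 0.0900 + 0.0256 + 0.0289 = 0.1910
B_III = 1 / 0.1910 = 5.2356
Σp_IIᵢ² = 0.02² + 0.03² + 0.02² + 0.02² + 0.02² + 0.89² = 0.0004 + 0.0009 + 0.0004 + 0.0004 + 0.0004 + 0.7921 = 0.7946
B_II = 1 / 0.7946 = 1.2585
Highest B → broadest niche (most generalist): morphospecies III (B = 5.24).

morphospecies III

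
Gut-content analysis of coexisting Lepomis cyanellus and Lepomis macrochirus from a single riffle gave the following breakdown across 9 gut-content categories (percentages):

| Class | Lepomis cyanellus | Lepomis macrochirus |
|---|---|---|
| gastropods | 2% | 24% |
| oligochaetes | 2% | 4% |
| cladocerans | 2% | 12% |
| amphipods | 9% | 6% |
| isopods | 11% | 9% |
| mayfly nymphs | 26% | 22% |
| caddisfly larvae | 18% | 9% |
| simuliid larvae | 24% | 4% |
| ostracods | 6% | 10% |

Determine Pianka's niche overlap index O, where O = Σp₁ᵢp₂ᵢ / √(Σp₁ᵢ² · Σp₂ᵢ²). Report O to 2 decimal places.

Convert percentages to proportions (divide by 100).
Σ p₁ᵢp₂ᵢ = 0.0048 + 0.0008 + 0.0024 + 0.0054 + 0.0099 + 0.0572 + 0.0162 + 0.0096 + 0.0060 = 0.1123
Σp_1ᵢ² = 0.02² + 0.02² + 0.02² + 0.09² + 0.11² + 0.26² + 0.18² + 0.24² + 0.06² = 0.0004 + 0.0004 + 0.0004 + 0.0081 + 0.0121 + 0.0676 + 0.0324 + 0.0576 + 0.0036 = 0.1826
Σp_2ᵢ² = 0.24² + 0.04² + 0.12² + 0.06² + 0.09² + 0.22² + 0.09² + 0.04² + 0.10² = 0.0576 + 0.0016 + 0.0144 + 0.0036 + 0.0081 + 0.0484 + 0.0081 + 0.0016 + 0.0100 = 0.1534
O = 0.1123 / √(0.1826 × 0.1534) = 0.1123 / 0.16736 = 0.6710

0.67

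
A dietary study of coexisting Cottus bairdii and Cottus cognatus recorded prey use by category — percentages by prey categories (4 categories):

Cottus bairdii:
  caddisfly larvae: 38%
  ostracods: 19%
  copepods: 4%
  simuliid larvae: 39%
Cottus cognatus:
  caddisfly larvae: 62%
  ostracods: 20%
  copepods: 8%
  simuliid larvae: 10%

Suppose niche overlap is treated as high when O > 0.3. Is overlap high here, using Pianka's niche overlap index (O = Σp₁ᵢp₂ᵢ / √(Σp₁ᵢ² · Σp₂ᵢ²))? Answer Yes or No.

Yes

Convert percentages to proportions (divide by 100).
Σ p₁ᵢp₂ᵢ = 0.2356 + 0.0380 + 0.0032 + 0.0390 = 0.3158
Σp_1ᵢ² = 0.38² + 0.19² + 0.04² + 0.39² = 0.1444 + 0.0361 + 0.0016 + 0.1521 = 0.3342
Σp_2ᵢ² = 0.62² + 0.20² + 0.08² + 0.10² = 0.3844 + 0.0400 + 0.0064 + 0.0100 = 0.4408
O = 0.3158 / √(0.3342 × 0.4408) = 0.3158 / 0.38382 = 0.8228
O = 0.8228 > 0.3 → Yes.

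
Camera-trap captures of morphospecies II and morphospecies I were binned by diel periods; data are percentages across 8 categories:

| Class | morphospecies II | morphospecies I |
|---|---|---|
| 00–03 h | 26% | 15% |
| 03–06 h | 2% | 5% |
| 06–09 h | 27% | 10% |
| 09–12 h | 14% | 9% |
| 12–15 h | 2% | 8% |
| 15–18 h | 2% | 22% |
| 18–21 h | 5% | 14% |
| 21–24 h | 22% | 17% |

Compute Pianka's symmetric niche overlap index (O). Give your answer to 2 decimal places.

0.74

Convert percentages to proportions (divide by 100).
Σ p₁ᵢp₂ᵢ = 0.0390 + 0.0010 + 0.0270 + 0.0126 + 0.0016 + 0.0044 + 0.0070 + 0.0374 = 0.1300
Σp_1ᵢ² = 0.26² + 0.02² + 0.27² + 0.14² + 0.02² + 0.02² + 0.05² + 0.22² = 0.0676 + 0.0004 + 0.0729 + 0.0196 + 0.0004 + 0.0004 + 0.0025 + 0.0484 = 0.2122
Σp_2ᵢ² = 0.15² + 0.05² + 0.10² + 0.09² + 0.08² + 0.22² + 0.14² + 0.17² = 0.0225 + 0.0025 + 0.0100 + 0.0081 + 0.0064 + 0.0484 + 0.0196 + 0.0289 = 0.1464
O = 0.1300 / √(0.2122 × 0.1464) = 0.1300 / 0.17626 = 0.7375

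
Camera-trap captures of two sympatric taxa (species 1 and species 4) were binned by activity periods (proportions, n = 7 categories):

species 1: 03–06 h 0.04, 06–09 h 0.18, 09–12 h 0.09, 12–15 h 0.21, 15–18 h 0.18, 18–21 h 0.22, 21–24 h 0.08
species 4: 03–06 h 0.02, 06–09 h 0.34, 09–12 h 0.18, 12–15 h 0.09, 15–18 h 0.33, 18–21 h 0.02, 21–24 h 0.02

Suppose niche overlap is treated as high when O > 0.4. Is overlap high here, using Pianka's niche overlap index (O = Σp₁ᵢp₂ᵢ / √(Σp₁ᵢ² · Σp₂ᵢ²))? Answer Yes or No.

Yes

Σ p₁ᵢp₂ᵢ = 0.0008 + 0.0612 + 0.0162 + 0.0189 + 0.0594 + 0.0044 + 0.0016 = 0.1625
Σp_1ᵢ² = 0.04² + 0.18² + 0.09² + 0.21² + 0.18² + 0.22² + 0.08² = 0.0016 + 0.0324 + 0.0081 + 0.0441 + 0.0324 + 0.0484 + 0.0064 = 0.1734
Σp_2ᵢ² = 0.02² + 0.34² + 0.18² + 0.09² + 0.33² + 0.02² + 0.02² = 0.0004 + 0.1156 + 0.0324 + 0.0081 + 0.1089 + 0.0004 + 0.0004 = 0.2662
O = 0.1625 / √(0.1734 × 0.2662) = 0.1625 / 0.21485 = 0.7563
O = 0.7563 > 0.4 → Yes.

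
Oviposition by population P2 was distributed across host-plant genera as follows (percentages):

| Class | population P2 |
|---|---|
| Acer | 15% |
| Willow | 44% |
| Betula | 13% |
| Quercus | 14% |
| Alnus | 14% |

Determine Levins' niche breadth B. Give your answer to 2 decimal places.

3.67

Convert percentages to proportions (divide by 100).
Σpᵢ² = 0.15² + 0.44² + 0.13² + 0.14² + 0.14² = 0.0225 + 0.1936 + 0.0169 + 0.0196 + 0.0196 = 0.2722
B = 1 / 0.2722 = 3.6738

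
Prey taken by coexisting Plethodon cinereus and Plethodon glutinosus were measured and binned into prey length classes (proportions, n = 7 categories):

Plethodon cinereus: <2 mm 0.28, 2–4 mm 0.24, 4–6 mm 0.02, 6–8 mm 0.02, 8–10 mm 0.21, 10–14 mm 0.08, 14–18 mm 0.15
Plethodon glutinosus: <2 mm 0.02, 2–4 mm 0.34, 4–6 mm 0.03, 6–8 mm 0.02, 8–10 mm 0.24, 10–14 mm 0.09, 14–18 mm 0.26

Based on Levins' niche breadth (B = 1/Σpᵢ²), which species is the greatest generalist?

Plethodon cinereus

Σp_cineᵢ² = 0.28² + 0.24² + 0.02² + 0.02² + 0.21² + 0.08² + 0.15² = 0.0784 + 0.0576 + 0.0004 + 0.0004 + 0.0441 + 0.0064 + 0.0225 = 0.2098
B_cine = 1 / 0.2098 = 4.7664
Σp_glutᵢ² = 0.02² + 0.34² + 0.03² + 0.02² + 0.24² + 0.09² + 0.26² = 0.0004 + 0.1156 + 0.0009 + 0.0004 + 0.0576 + 0.0081 + 0.0676 = 0.2506
B_glut = 1 / 0.2506 = 3.9904
Highest B → broadest niche (most generalist): Plethodon cinereus (B = 4.77).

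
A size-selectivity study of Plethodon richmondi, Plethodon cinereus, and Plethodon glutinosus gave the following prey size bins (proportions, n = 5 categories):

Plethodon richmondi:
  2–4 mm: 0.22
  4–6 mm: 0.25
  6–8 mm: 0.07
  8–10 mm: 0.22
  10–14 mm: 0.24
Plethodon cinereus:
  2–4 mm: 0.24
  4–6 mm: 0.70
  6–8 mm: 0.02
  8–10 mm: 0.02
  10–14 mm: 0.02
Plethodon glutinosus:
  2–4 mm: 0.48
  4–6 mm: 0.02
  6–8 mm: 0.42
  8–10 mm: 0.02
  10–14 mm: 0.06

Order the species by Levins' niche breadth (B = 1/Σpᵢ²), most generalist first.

Plethodon richmondi > Plethodon glutinosus > Plethodon cinereus

Σp_richᵢ² = 0.22² + 0.25² + 0.07² + 0.22² + 0.24² = 0.0484 + 0.0625 + 0.0049 + 0.0484 + 0.0576 = 0.2218
B_rich = 1 / 0.2218 = 4.5086
Σp_cineᵢ² = 0.24² + 0.70² + 0.02² + 0.02² + 0.02² = 0.0576 + 0.4900 + 0.0004 + 0.0004 + 0.0004 = 0.5488
B_cine = 1 / 0.5488 = 1.8222
Σp_glutᵢ² = 0.48² + 0.02² + 0.42² + 0.02² + 0.06² = 0.2304 + 0.0004 + 0.1764 + 0.0004 + 0.0036 = 0.4112
B_glut = 1 / 0.4112 = 2.4319
Ranking by B (broadest → narrowest): Plethodon richmondi (4.51) > Plethodon glutinosus (2.43) > Plethodon cinereus (1.82)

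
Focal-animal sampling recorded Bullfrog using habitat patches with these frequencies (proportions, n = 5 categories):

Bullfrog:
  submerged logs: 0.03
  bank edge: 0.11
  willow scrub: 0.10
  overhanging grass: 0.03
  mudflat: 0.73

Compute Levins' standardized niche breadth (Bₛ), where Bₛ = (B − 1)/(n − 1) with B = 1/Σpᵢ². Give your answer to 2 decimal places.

0.20

Σpᵢ² = 0.03² + 0.11² + 0.10² + 0.03² + 0.73² = 0.0009 + 0.0121 + 0.0100 + 0.0009 + 0.5329 = 0.5568
B = 1 / 0.5568 = 1.7960
Bₛ = (B − 1)/(n − 1) = (1.7960 − 1)/(5 − 1) = 0.7960/4 = 0.1990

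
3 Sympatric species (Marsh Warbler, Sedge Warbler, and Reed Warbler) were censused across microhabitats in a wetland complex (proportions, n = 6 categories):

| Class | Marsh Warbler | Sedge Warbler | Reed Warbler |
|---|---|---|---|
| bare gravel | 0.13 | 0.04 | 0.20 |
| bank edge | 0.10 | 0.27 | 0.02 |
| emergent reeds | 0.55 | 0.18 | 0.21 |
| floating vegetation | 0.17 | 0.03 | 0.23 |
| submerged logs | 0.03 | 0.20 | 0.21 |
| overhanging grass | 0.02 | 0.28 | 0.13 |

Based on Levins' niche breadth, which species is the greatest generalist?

Σp_Marsᵢ² = 0.13² + 0.10² + 0.55² + 0.17² + 0.03² + 0.02² = 0.0169 + 0.0100 + 0.3025 + 0.0289 + 0.0009 + 0.0004 = 0.3596
B_Mars = 1 / 0.3596 = 2.7809
Σp_Sedgᵢ² = 0.04² + 0.27² + 0.18² + 0.03² + 0.20² + 0.28² = 0.0016 + 0.0729 + 0.0324 + 0.0009 + 0.0400 + 0.0784 = 0.2262
B_Sedg = 1 / 0.2262 = 4.4209
Σp_Reedᵢ² = 0.20² + 0.02² + 0.21² + 0.23² + 0.21² + 0.13² = 0.0400 + 0.0004 + 0.0441 + 0.0529 + 0.0441 + 0.0169 = 0.1984
B_Reed = 1 / 0.1984 = 5.0403
Highest B → broadest niche (most generalist): Reed Warbler (B = 5.04).

Reed Warbler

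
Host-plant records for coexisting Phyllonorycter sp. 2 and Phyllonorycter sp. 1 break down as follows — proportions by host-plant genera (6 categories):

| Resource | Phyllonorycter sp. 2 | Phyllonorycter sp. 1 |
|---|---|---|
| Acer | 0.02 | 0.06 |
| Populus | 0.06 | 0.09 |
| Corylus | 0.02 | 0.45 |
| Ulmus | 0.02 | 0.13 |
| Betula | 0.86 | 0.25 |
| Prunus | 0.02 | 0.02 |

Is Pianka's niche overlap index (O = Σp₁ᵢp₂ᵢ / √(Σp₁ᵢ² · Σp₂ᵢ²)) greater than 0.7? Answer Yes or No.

Σ p₁ᵢp₂ᵢ = 0.0012 + 0.0054 + 0.0090 + 0.0026 + 0.2150 + 0.0004 = 0.2336
Σp_1ᵢ² = 0.02² + 0.06² + 0.02² + 0.02² + 0.86² + 0.02² = 0.0004 + 0.0036 + 0.0004 + 0.0004 + 0.7396 + 0.0004 = 0.7448
Σp_2ᵢ² = 0.06² + 0.09² + 0.45² + 0.13² + 0.25² + 0.02² = 0.0036 + 0.0081 + 0.2025 + 0.0169 + 0.0625 + 0.0004 = 0.2940
O = 0.2336 / √(0.7448 × 0.2940) = 0.2336 / 0.46794 = 0.4992
O = 0.4992 < 0.7 → No.

No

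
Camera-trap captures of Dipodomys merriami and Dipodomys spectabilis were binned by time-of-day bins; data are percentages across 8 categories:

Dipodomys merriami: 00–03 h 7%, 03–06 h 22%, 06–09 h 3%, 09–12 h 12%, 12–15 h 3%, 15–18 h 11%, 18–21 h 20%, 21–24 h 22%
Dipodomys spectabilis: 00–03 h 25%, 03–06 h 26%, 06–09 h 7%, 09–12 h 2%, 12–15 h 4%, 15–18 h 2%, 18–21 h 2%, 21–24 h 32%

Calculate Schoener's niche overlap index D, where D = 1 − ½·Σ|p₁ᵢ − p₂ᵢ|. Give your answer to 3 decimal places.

0.630

Convert percentages to proportions (divide by 100).
Σ|p₁ᵢ − p₂ᵢ| = 0.18 + 0.04 + 0.04 + 0.10 + 0.01 + 0.09 + 0.18 + 0.10 = 0.74
D = 1 − ½ × 0.74 = 1 − 0.370 = 0.63000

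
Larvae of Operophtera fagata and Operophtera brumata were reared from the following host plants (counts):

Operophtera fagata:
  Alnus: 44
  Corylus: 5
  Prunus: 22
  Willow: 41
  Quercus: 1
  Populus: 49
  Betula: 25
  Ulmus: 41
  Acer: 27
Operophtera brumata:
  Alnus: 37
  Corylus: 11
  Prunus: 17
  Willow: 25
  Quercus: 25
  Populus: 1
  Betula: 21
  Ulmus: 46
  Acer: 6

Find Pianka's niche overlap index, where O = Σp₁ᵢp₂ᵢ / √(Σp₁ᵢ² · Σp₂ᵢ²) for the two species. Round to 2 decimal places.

Proportions for Operophtera fagata (n=255): 44/255=0.1725, 5/255=0.0196, 22/255=0.0863, 41/255=0.1608, 1/255=0.0039, 49/255=0.1922, 25/255=0.0980, 41/255=0.1608, 27/255=0.1059
Proportions for Operophtera brumata (n=189): 37/189=0.1958, 11/189=0.0582, 17/189=0.0899, 25/189=0.1323, 25/189=0.1323, 1/189=0.0053, 21/189=0.1111, 46/189=0.2434, 6/189=0.0317
Σ p₁ᵢp₂ᵢ = 0.033776 + 0.001141 + 0.007758 + 0.021274 + 0.000516 + 0.001019 + 0.010888 + 0.039139 + 0.003357 = 0.118868
Σp_1ᵢ² = 0.1725² + 0.0196² + 0.0863² + 0.1608² + 0.0039² + 0.1922² + 0.0980² + 0.1608² + 0.1059² = 0.029756 + 0.000384 + 0.007448 + 0.025857 + 0.000015 + 0.036941 + 0.009604 + 0.025857 + 0.011215 = 0.147077
Σp_2ᵢ² = 0.1958² + 0.0582² + 0.0899² + 0.1323² + 0.1323² + 0.0053² + 0.1111² + 0.2434² + 0.0317² = 0.038338 + 0.003387 + 0.008082 + 0.017503 + 0.017503 + 0.000028 + 0.012343 + 0.059244 + 0.001005 = 0.157433
O = 0.118868 / √(0.147077 × 0.157433) = 0.118868 / 0.1521669 = 0.7812

0.78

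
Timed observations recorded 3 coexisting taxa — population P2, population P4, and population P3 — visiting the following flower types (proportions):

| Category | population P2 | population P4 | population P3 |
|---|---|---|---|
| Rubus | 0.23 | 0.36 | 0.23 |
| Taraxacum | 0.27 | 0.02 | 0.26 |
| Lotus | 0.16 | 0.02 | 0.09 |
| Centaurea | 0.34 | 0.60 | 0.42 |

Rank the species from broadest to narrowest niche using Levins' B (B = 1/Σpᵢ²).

population P2 > population P3 > population P4

Σp_P2ᵢ² = 0.23² + 0.27² + 0.16² + 0.34² = 0.0529 + 0.0729 + 0.0256 + 0.1156 = 0.2670
B_P2 = 1 / 0.2670 = 3.7453
Σp_P4ᵢ² = 0.36² + 0.02² + 0.02² + 0.60² = 0.1296 + 0.0004 + 0.0004 + 0.3600 = 0.4904
B_P4 = 1 / 0.4904 = 2.0392
Σp_P3ᵢ² = 0.23² + 0.26² + 0.09² + 0.42² = 0.0529 + 0.0676 + 0.0081 + 0.1764 = 0.3050
B_P3 = 1 / 0.3050 = 3.2787
Ranking by B (broadest → narrowest): population P2 (3.75) > population P3 (3.28) > population P4 (2.04)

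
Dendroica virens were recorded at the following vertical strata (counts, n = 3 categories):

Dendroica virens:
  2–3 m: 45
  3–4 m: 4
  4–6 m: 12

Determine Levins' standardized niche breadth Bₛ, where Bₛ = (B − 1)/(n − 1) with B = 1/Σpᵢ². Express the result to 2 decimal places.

Proportions for Dendroica virens (n=61): 45/61=0.7377, 4/61=0.0656, 12/61=0.1967
Σpᵢ² = 0.7377² + 0.0656² + 0.1967² = 0.544201 + 0.004303 + 0.038691 = 0.587195
B = 1 / 0.587195 = 1.7030
Bₛ = (B − 1)/(n − 1) = (1.7030 − 1)/(3 − 1) = 0.7030/2 = 0.3515

0.35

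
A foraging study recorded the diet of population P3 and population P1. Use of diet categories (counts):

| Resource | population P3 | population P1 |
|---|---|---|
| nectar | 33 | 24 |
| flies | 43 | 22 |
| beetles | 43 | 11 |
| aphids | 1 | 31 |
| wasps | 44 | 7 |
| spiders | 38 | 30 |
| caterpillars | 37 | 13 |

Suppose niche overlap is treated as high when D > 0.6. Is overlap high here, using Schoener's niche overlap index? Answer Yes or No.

Yes

Proportions for population P3 (n=239): 33/239=0.1381, 43/239=0.1799, 43/239=0.1799, 1/239=0.0042, 44/239=0.1841, 38/239=0.1590, 37/239=0.1548
Proportions for population P1 (n=138): 24/138=0.1739, 22/138=0.1594, 11/138=0.0797, 31/138=0.2246, 7/138=0.0507, 30/138=0.2174, 13/138=0.0942
Σ|p₁ᵢ − p₂ᵢ| = 0.0358 + 0.0205 + 0.1002 + 0.2204 + 0.1334 + 0.0584 + 0.0606 = 0.6293
D = 1 − ½ × 0.6293 = 1 − 0.31465 = 0.68535
D = 0.68535 > 0.6 → Yes.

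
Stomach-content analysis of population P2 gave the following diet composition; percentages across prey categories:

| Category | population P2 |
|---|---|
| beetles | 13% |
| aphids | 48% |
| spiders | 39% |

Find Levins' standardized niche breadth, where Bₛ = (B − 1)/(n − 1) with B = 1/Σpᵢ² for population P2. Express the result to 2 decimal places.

Convert percentages to proportions (divide by 100).
Σpᵢ² = 0.13² + 0.48² + 0.39² = 0.0169 + 0.2304 + 0.1521 = 0.3994
B = 1 / 0.3994 = 2.5038
Bₛ = (B − 1)/(n − 1) = (2.5038 − 1)/(3 − 1) = 1.5038/2 = 0.7519

0.75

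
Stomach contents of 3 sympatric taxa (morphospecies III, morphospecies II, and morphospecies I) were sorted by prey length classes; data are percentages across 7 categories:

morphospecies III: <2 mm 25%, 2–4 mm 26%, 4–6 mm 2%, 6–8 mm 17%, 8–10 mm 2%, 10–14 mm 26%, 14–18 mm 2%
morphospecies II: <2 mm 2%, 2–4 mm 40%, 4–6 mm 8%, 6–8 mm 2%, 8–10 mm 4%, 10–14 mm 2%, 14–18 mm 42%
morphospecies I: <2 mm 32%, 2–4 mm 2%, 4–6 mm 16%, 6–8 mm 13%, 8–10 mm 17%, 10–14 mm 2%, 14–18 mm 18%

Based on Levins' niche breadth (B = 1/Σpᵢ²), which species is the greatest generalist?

morphospecies I

Convert percentages to proportions (divide by 100).
Σp_IIIᵢ² = 0.25² + 0.26² + 0.02² + 0.17² + 0.02² + 0.26² + 0.02² = 0.0625 + 0.0676 + 0.0004 + 0.0289 + 0.0004 + 0.0676 + 0.0004 = 0.2278
B_III = 1 / 0.2278 = 4.3898
Σp_IIᵢ² = 0.02² + 0.40² + 0.08² + 0.02² + 0.04² + 0.02² + 0.42² = 0.0004 + 0.1600 + 0.0064 + 0.0004 + 0.0016 + 0.0004 + 0.1764 = 0.3456
B_II = 1 / 0.3456 = 2.8935
Σp_Iᵢ² = 0.32² + 0.02² + 0.16² + 0.13² + 0.17² + 0.02² + 0.18² = 0.1024 + 0.0004 + 0.0256 + 0.0169 + 0.0289 + 0.0004 + 0.0324 = 0.2070
B_I = 1 / 0.2070 = 4.8309
Highest B → broadest niche (most generalist): morphospecies I (B = 4.83).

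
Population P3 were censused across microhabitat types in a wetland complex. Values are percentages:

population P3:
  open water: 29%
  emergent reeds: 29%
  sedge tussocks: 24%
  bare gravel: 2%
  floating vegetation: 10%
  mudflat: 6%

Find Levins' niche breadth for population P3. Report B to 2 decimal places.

Convert percentages to proportions (divide by 100).
Σpᵢ² = 0.29² + 0.29² + 0.24² + 0.02² + 0.10² + 0.06² = 0.0841 + 0.0841 + 0.0576 + 0.0004 + 0.0100 + 0.0036 = 0.2398
B = 1 / 0.2398 = 4.1701

4.17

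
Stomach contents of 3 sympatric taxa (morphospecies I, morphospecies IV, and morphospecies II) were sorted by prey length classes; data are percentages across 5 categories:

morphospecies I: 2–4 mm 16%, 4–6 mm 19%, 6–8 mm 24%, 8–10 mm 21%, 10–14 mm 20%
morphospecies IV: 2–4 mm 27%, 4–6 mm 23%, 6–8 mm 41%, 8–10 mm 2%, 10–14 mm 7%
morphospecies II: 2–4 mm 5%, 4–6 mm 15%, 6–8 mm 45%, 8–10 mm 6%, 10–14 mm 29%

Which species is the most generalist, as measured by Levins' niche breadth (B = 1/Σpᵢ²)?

morphospecies I

Convert percentages to proportions (divide by 100).
Σp_Iᵢ² = 0.16² + 0.19² + 0.24² + 0.21² + 0.20² = 0.0256 + 0.0361 + 0.0576 + 0.0441 + 0.0400 = 0.2034
B_I = 1 / 0.2034 = 4.9164
Σp_IVᵢ² = 0.27² + 0.23² + 0.41² + 0.02² + 0.07² = 0.0729 + 0.0529 + 0.1681 + 0.0004 + 0.0049 = 0.2992
B_IV = 1 / 0.2992 = 3.3422
Σp_IIᵢ² = 0.05² + 0.15² + 0.45² + 0.06² + 0.29² = 0.0025 + 0.0225 + 0.2025 + 0.0036 + 0.0841 = 0.3152
B_II = 1 / 0.3152 = 3.1726
Highest B → broadest niche (most generalist): morphospecies I (B = 4.92).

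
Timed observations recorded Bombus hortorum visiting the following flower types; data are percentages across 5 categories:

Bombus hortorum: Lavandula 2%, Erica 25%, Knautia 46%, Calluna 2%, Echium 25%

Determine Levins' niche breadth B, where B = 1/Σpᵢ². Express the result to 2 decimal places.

Convert percentages to proportions (divide by 100).
Σpᵢ² = 0.02² + 0.25² + 0.46² + 0.02² + 0.25² = 0.0004 + 0.0625 + 0.2116 + 0.0004 + 0.0625 = 0.3374
B = 1 / 0.3374 = 2.9638

2.96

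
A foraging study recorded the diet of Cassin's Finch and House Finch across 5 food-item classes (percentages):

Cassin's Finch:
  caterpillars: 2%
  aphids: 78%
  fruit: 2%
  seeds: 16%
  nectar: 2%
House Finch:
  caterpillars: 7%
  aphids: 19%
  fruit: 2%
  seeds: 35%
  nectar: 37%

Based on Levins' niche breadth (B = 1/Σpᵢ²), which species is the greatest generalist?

Convert percentages to proportions (divide by 100).
Σp_Cassᵢ² = 0.02² + 0.78² + 0.02² + 0.16² + 0.02² = 0.0004 + 0.6084 + 0.0004 + 0.0256 + 0.0004 = 0.6352
B_Cass = 1 / 0.6352 = 1.5743
Σp_Housᵢ² = 0.07² + 0.19² + 0.02² + 0.35² + 0.37² = 0.0049 + 0.0361 + 0.0004 + 0.1225 + 0.1369 = 0.3008
B_Hous = 1 / 0.3008 = 3.3245
Highest B → broadest niche (most generalist): House Finch (B = 3.32).

House Finch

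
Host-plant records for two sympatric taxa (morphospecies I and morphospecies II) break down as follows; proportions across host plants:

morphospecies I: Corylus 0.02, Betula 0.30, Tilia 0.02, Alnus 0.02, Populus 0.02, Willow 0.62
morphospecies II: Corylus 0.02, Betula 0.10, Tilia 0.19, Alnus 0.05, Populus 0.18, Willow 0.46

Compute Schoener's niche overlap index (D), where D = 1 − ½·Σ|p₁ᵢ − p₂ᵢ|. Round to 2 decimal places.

0.64

Σ|p₁ᵢ − p₂ᵢ| = 0.00 + 0.20 + 0.17 + 0.03 + 0.16 + 0.16 = 0.72
D = 1 − ½ × 0.72 = 1 − 0.360 = 0.6400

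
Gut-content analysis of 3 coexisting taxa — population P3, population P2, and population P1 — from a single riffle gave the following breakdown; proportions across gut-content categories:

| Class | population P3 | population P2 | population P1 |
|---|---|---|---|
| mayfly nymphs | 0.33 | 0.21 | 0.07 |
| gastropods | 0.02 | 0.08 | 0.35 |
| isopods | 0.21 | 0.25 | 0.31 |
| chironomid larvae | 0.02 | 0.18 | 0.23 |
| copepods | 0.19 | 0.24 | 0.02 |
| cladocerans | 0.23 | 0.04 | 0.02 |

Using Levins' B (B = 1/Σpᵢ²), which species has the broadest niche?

population P2

Σp_P3ᵢ² = 0.33² + 0.02² + 0.21² + 0.02² + 0.19² + 0.23² = 0.1089 + 0.0004 + 0.0441 + 0.0004 + 0.0361 + 0.0529 = 0.2428
B_P3 = 1 / 0.2428 = 4.1186
Σp_P2ᵢ² = 0.21² + 0.08² + 0.25² + 0.18² + 0.24² + 0.04² = 0.0441 + 0.0064 + 0.0625 + 0.0324 + 0.0576 + 0.0016 = 0.2046
B_P2 = 1 / 0.2046 = 4.8876
Σp_P1ᵢ² = 0.07² + 0.35² + 0.31² + 0.23² + 0.02² + 0.02² = 0.0049 + 0.1225 + 0.0961 + 0.0529 + 0.0004 + 0.0004 = 0.2772
B_P1 = 1 / 0.2772 = 3.6075
Highest B → broadest niche (most generalist): population P2 (B = 4.89).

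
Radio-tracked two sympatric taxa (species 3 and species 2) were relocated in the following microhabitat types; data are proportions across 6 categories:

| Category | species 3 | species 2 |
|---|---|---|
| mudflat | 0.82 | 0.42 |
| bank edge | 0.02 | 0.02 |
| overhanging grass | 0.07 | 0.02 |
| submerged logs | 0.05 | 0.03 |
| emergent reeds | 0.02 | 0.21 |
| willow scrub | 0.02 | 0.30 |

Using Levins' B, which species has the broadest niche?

Σp_3ᵢ² = 0.82² + 0.02² + 0.07² + 0.05² + 0.02² + 0.02² = 0.6724 + 0.0004 + 0.0049 + 0.0025 + 0.0004 + 0.0004 = 0.6810
B_3 = 1 / 0.6810 = 1.4684
Σp_2ᵢ² = 0.42² + 0.02² + 0.02² + 0.03² + 0.21² + 0.30² = 0.1764 + 0.0004 + 0.0004 + 0.0009 + 0.0441 + 0.0900 = 0.3122
B_2 = 1 / 0.3122 = 3.2031
Highest B → broadest niche (most generalist): species 2 (B = 3.20).

species 2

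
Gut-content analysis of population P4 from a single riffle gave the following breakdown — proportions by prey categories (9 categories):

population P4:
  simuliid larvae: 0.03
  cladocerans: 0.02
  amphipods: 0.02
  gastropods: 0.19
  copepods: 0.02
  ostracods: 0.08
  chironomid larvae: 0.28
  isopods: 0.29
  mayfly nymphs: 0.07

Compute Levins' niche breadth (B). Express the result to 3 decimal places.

4.717

Σpᵢ² = 0.03² + 0.02² + 0.02² + 0.19² + 0.02² + 0.08² + 0.28² + 0.29² + 0.07² = 0.0009 + 0.0004 + 0.0004 + 0.0361 + 0.0004 + 0.0064 + 0.0784 + 0.0841 + 0.0049 = 0.2120
B = 1 / 0.2120 = 4.71698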